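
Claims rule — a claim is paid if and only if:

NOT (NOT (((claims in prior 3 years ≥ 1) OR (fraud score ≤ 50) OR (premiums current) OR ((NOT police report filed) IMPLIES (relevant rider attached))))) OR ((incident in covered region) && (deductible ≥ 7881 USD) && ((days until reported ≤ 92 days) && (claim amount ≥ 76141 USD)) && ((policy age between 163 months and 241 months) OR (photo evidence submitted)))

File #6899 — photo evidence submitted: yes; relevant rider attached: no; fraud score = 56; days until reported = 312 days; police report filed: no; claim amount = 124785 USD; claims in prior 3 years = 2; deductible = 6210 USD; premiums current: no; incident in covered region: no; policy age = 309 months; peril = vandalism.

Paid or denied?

Atomic conditions:
  claims in prior 3 years ≥ 1: 2 ≥ 1 is true
  fraud score ≤ 50: 56 ≤ 50 is false
  premiums current: no → false
  NOT police report filed: no → true
  relevant rider attached: no → false
  incident in covered region: no → false
  deductible ≥ 7881 USD: 6210 ≥ 7881 is false
  days until reported ≤ 92 days: 312 ≤ 92 is false
  claim amount ≥ 76141 USD: 124785 ≥ 76141 is true
  policy age between 163 months and 241 months: 309 in [163, 241] is false
  photo evidence submitted: yes → true
Combine:
[1.1.1.4] true → false = false
[1.1.1] true OR false OR false OR false = true
[1.1] NOT true = false
[1] NOT false = true
[2.3] false AND true = false
[2.4] false OR true = true
[2] false AND false AND false AND true = false
[root] true OR false = true
Overall: true → paid

Paid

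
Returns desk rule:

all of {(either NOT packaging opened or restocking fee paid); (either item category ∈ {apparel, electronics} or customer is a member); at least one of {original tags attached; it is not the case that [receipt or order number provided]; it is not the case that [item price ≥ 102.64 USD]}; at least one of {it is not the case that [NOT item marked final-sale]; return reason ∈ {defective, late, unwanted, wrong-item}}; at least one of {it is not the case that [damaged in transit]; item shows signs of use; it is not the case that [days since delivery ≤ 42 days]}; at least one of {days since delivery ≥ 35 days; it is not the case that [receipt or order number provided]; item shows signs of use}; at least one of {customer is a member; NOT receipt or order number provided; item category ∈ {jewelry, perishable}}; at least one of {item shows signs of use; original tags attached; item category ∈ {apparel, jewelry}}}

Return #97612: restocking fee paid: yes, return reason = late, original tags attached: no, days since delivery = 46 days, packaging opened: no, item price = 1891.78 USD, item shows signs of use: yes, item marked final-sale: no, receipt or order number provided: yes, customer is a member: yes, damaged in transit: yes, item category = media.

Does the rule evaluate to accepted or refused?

Atomic conditions:
  NOT packaging opened: no → true
  restocking fee paid: yes → true
  item category ∈ {apparel, electronics}: media is not in the set → false
  customer is a member: yes → true
  original tags attached: no → false
  receipt or order number provided: yes → true
  item price ≥ 102.64 USD: 1891.78 ≥ 102.64 is true
  NOT item marked final-sale: no → true
  return reason ∈ {defective, late, unwanted, wrong-item}: late is in the set → true
  damaged in transit: yes → true
  item shows signs of use: yes → true
  days since delivery ≤ 42 days: 46 ≤ 42 is false
  days since delivery ≥ 35 days: 46 ≥ 35 is true
  NOT receipt or order number provided: yes → false
  item category ∈ {jewelry, perishable}: media is not in the set → false
  item category ∈ {apparel, jewelry}: media is not in the set → false
Combine:
[1] true OR true = true
[2] false OR true = true
[3.2] NOT true = false
[3.3] NOT true = false
[3] false OR false OR false = false
[4.1] NOT true = false
[4] false OR true = true
[5.1] NOT true = false
[5.3] NOT false = true
[5] false OR true OR true = true
[6.2] NOT true = false
[6] true OR false OR true = true
[7] true OR false OR false = true
[8] true OR false OR false = true
[root] true AND true AND false AND true AND true AND true AND true AND true = false
Overall: false → refused

Refused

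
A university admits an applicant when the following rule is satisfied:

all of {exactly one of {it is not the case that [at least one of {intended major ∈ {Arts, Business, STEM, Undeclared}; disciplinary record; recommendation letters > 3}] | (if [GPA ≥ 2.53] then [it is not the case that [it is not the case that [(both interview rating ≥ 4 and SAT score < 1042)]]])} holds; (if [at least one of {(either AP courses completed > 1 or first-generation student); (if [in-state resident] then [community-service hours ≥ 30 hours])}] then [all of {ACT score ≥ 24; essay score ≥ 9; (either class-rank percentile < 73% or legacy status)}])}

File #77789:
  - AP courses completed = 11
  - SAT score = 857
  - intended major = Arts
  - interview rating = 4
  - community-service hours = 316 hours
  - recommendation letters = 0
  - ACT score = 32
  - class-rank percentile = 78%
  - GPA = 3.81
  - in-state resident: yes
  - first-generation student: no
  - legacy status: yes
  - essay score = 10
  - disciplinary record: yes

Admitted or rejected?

Admitted

Atomic conditions:
  intended major ∈ {Arts, Business, STEM, Undeclared}: Arts is in the set → true
  disciplinary record: yes → true
  recommendation letters > 3: 0 > 3 is false
  GPA ≥ 2.53: 3.81 ≥ 2.53 is true
  interview rating ≥ 4: 4 ≥ 4 is true
  SAT score < 1042: 857 < 1042 is true
  AP courses completed > 1: 11 > 1 is true
  first-generation student: no → false
  in-state resident: yes → true
  community-service hours ≥ 30 hours: 316 ≥ 30 is true
  ACT score ≥ 24: 32 ≥ 24 is true
  essay score ≥ 9: 10 ≥ 9 is true
  class-rank percentile < 73%: 78 < 73 is false
  legacy status: yes → true
Combine:
[1.1.1] true OR true OR false = true
[1.1] NOT true = false
[1.2.2.1.1] true AND true = true
[1.2.2.1] NOT true = false
[1.2.2] NOT false = true
[1.2] true → true = true
[1] exactly-one(false, true) = true
[2.1.1] true OR false = true
[2.1.2] true → true = true
[2.1] true OR true = true
[2.2.3] false OR true = true
[2.2] true AND true AND true = true
[2] true → true = true
[root] true AND true = true
Overall: true → admitted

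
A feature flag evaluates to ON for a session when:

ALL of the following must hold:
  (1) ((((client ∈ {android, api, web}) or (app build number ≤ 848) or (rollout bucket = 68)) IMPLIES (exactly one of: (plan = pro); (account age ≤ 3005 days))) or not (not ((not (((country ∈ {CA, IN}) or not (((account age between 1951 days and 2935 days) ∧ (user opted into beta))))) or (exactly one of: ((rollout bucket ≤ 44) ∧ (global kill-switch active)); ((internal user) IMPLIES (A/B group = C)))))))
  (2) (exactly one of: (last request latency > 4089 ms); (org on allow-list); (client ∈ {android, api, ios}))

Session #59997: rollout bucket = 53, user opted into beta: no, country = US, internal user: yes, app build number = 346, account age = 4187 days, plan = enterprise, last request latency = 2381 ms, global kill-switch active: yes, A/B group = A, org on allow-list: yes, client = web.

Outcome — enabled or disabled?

Atomic conditions:
  client ∈ {android, api, web}: web is in the set → true
  app build number ≤ 848: 346 ≤ 848 is true
  rollout bucket = 68: 53 == 68 is false
  plan = pro: enterprise == pro is false
  account age ≤ 3005 days: 4187 ≤ 3005 is false
  country ∈ {CA, IN}: US is not in the set → false
  account age between 1951 days and 2935 days: 4187 in [1951, 2935] is false
  user opted into beta: no → false
  rollout bucket ≤ 44: 53 ≤ 44 is false
  global kill-switch active: yes → true
  internal user: yes → true
  A/B group = C: A == C is false
  last request latency > 4089 ms: 2381 > 4089 is false
  org on allow-list: yes → true
  client ∈ {android, api, ios}: web is not in the set → false
Combine:
[1.1.1] true OR true OR false = true
[1.1.2] exactly-one(false, false) = false
[1.1] true → false = false
[1.2.1.1.1.1.2.1] false AND false = false
[1.2.1.1.1.1.2] NOT false = true
[1.2.1.1.1.1] false OR true = true
[1.2.1.1.1] NOT true = false
[1.2.1.1.2.1] false AND true = false
[1.2.1.1.2.2] true → false = false
[1.2.1.1.2] exactly-one(false, false) = false
[1.2.1.1] false OR false = false
[1.2.1] NOT false = true
[1.2] NOT true = false
[1] false OR false = false
[2] exactly-one(false, true, false) = true
[root] false AND true = false
Overall: false → disabled

Disabled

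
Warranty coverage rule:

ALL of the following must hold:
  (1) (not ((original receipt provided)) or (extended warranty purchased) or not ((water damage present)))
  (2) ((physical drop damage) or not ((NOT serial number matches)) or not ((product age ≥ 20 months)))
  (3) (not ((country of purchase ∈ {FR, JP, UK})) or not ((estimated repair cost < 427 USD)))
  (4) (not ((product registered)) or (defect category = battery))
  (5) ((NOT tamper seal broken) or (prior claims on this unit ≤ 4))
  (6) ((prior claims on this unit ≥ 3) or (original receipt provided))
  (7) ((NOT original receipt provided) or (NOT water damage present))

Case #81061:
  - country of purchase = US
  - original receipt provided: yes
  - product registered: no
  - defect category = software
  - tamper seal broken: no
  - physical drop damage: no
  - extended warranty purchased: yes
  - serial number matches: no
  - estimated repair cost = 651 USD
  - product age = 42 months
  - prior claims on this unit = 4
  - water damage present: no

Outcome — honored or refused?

Atomic conditions:
  original receipt provided: yes → true
  extended warranty purchased: yes → true
  water damage present: no → false
  physical drop damage: no → false
  NOT serial number matches: no → true
  product age ≥ 20 months: 42 ≥ 20 is true
  country of purchase ∈ {FR, JP, UK}: US is not in the set → false
  estimated repair cost < 427 USD: 651 < 427 is false
  product registered: no → false
  defect category = battery: software == battery is false
  NOT tamper seal broken: no → true
  prior claims on this unit ≤ 4: 4 ≤ 4 is true
  prior claims on this unit ≥ 3: 4 ≥ 3 is true
  NOT original receipt provided: yes → false
  NOT water damage present: no → true
Combine:
[1.1] NOT true = false
[1.3] NOT false = true
[1] false OR true OR true = true
[2.2] NOT true = false
[2.3] NOT true = false
[2] false OR false OR false = false
[3.1] NOT false = true
[3.2] NOT false = true
[3] true OR true = true
[4.1] NOT false = true
[4] true OR false = true
[5] true OR true = true
[6] true OR true = true
[7] false OR true = true
[root] true AND false AND true AND true AND true AND true AND true = false
Overall: false → refused

Refused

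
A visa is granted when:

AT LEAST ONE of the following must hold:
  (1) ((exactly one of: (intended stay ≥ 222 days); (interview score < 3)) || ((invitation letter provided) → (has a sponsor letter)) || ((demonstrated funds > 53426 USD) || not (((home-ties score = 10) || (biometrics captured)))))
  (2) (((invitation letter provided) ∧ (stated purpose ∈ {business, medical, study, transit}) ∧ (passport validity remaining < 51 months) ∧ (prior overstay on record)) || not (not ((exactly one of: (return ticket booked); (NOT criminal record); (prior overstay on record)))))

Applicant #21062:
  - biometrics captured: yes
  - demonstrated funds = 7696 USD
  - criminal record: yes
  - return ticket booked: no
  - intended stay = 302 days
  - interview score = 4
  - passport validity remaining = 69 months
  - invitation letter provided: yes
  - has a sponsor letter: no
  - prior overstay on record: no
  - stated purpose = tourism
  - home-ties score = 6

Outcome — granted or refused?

Atomic conditions:
  intended stay ≥ 222 days: 302 ≥ 222 is true
  interview score < 3: 4 < 3 is false
  invitation letter provided: yes → true
  has a sponsor letter: no → false
  demonstrated funds > 53426 USD: 7696 > 53426 is false
  home-ties score = 10: 6 == 10 is false
  biometrics captured: yes → true
  stated purpose ∈ {business, medical, study, transit}: tourism is not in the set → false
  passport validity remaining < 51 months: 69 < 51 is false
  prior overstay on record: no → false
  return ticket booked: no → false
  NOT criminal record: yes → false
Combine:
[1.1] exactly-one(true, false) = true
[1.2] true → false = false
[1.3.2.1] false OR true = true
[1.3.2] NOT true = false
[1.3] false OR false = false
[1] true OR false OR false = true
[2.1] true AND false AND false AND false = false
[2.2.1.1] exactly-one(false, false, false) = false
[2.2.1] NOT false = true
[2.2] NOT true = false
[2] false OR false = false
[root] true OR false = true
Overall: true → granted

Granted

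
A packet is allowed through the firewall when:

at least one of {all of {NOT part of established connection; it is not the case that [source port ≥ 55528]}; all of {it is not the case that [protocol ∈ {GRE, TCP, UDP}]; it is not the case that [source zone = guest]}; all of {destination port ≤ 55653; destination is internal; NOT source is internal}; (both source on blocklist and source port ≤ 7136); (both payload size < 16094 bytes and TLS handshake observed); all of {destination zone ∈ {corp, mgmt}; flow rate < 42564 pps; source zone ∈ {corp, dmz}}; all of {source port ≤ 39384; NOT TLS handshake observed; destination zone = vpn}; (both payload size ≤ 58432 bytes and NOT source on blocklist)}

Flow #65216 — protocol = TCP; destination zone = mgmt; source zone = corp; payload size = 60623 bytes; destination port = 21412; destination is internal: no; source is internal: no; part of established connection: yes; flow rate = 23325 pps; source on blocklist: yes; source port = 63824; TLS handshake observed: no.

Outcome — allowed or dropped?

Allowed

Atomic conditions:
  NOT part of established connection: yes → false
  source port ≥ 55528: 63824 ≥ 55528 is true
  protocol ∈ {GRE, TCP, UDP}: TCP is in the set → true
  source zone = guest: corp == guest is false
  destination port ≤ 55653: 21412 ≤ 55653 is true
  destination is internal: no → false
  NOT source is internal: no → true
  source on blocklist: yes → true
  source port ≤ 7136: 63824 ≤ 7136 is false
  payload size < 16094 bytes: 60623 < 16094 is false
  TLS handshake observed: no → false
  destination zone ∈ {corp, mgmt}: mgmt is in the set → true
  flow rate < 42564 pps: 23325 < 42564 is true
  source zone ∈ {corp, dmz}: corp is in the set → true
  source port ≤ 39384: 63824 ≤ 39384 is false
  NOT TLS handshake observed: no → true
  destination zone = vpn: mgmt == vpn is false
  payload size ≤ 58432 bytes: 60623 ≤ 58432 is false
  NOT source on blocklist: yes → false
Combine:
[1.2] NOT true = false
[1] false AND false = false
[2.1] NOT true = false
[2.2] NOT false = true
[2] false AND true = false
[3] true AND false AND true = false
[4] true AND false = false
[5] false AND false = false
[6] true AND true AND true = true
[7] false AND true AND false = false
[8] false AND false = false
[root] false OR false OR false OR false OR false OR true OR false OR false = true
Overall: true → allowed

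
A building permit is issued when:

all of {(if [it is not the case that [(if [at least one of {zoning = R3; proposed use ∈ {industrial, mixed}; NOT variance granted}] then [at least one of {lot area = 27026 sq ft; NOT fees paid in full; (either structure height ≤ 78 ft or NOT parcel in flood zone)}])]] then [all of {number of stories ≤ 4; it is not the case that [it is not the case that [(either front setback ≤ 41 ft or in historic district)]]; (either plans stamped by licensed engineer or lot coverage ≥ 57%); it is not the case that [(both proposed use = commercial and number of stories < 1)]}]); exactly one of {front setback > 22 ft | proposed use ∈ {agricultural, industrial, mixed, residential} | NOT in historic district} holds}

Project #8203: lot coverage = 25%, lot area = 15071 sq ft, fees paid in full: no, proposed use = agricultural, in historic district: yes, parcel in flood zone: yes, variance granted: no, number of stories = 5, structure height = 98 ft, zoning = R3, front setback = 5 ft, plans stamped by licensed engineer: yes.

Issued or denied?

Atomic conditions:
  zoning = R3: R3 == R3 is true
  proposed use ∈ {industrial, mixed}: agricultural is not in the set → false
  NOT variance granted: no → true
  lot area = 27026 sq ft: 15071 == 27026 is false
  NOT fees paid in full: no → true
  structure height ≤ 78 ft: 98 ≤ 78 is false
  NOT parcel in flood zone: yes → false
  number of stories ≤ 4: 5 ≤ 4 is false
  front setback ≤ 41 ft: 5 ≤ 41 is true
  in historic district: yes → true
  plans stamped by licensed engineer: yes → true
  lot coverage ≥ 57%: 25 ≥ 57 is false
  proposed use = commercial: agricultural == commercial is false
  number of stories < 1: 5 < 1 is false
  front setback > 22 ft: 5 > 22 is false
  proposed use ∈ {agricultural, industrial, mixed, residential}: agricultural is in the set → true
  NOT in historic district: yes → false
Combine:
[1.1.1.1] true OR false OR true = true
[1.1.1.2.3] false OR false = false
[1.1.1.2] false OR true OR false = true
[1.1.1] true → true = true
[1.1] NOT true = false
[1.2.2.1.1] true OR true = true
[1.2.2.1] NOT true = false
[1.2.2] NOT false = true
[1.2.3] true OR false = true
[1.2.4.1] false AND false = false
[1.2.4] NOT false = true
[1.2] false AND true AND true AND true = false
[1] false → false (antecedent false ⇒ implication holds) = true
[2] exactly-one(false, true, false) = true
[root] true AND true = true
Overall: true → issued

Issued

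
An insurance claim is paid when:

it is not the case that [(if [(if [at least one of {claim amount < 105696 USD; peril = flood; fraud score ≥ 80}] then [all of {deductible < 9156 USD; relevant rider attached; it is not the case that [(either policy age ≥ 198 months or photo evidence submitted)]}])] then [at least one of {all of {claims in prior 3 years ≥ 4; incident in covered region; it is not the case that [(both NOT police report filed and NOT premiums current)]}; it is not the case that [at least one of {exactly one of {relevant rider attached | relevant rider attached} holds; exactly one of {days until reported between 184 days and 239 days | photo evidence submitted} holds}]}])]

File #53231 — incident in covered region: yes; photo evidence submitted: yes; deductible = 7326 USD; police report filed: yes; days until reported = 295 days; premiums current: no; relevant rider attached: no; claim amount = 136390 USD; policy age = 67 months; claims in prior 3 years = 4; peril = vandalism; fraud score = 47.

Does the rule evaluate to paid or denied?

Atomic conditions:
  claim amount < 105696 USD: 136390 < 105696 is false
  peril = flood: vandalism == flood is false
  fraud score ≥ 80: 47 ≥ 80 is false
  deductible < 9156 USD: 7326 < 9156 is true
  relevant rider attached: no → false
  policy age ≥ 198 months: 67 ≥ 198 is false
  photo evidence submitted: yes → true
  claims in prior 3 years ≥ 4: 4 ≥ 4 is true
  incident in covered region: yes → true
  NOT police report filed: yes → false
  NOT premiums current: no → true
  days until reported between 184 days and 239 days: 295 in [184, 239] is false
Combine:
[1.1.1] false OR false OR false = false
[1.1.2.3.1] false OR true = true
[1.1.2.3] NOT true = false
[1.1.2] true AND false AND false = false
[1.1] false → false (antecedent false ⇒ implication holds) = true
[1.2.1.3.1] false AND true = false
[1.2.1.3] NOT false = true
[1.2.1] true AND true AND true = true
[1.2.2.1.1] exactly-one(false, false) = false
[1.2.2.1.2] exactly-one(false, true) = true
[1.2.2.1] false OR true = true
[1.2.2] NOT true = false
[1.2] true OR false = true
[1] true → true = true
[root] NOT true = false
Overall: false → denied

Denied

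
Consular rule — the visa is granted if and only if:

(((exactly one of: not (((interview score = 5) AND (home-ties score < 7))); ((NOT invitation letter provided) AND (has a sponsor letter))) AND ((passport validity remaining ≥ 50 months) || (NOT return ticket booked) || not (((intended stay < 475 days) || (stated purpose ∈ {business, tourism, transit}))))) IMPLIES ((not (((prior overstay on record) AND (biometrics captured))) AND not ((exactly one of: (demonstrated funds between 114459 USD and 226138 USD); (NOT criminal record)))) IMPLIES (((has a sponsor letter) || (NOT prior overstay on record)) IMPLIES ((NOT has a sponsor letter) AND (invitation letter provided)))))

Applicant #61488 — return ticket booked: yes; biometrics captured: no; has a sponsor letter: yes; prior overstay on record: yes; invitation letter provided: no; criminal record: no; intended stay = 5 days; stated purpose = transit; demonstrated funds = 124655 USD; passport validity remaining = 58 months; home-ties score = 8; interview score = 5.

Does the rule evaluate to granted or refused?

Atomic conditions:
  interview score = 5: 5 == 5 is true
  home-ties score < 7: 8 < 7 is false
  NOT invitation letter provided: no → true
  has a sponsor letter: yes → true
  passport validity remaining ≥ 50 months: 58 ≥ 50 is true
  NOT return ticket booked: yes → false
  intended stay < 475 days: 5 < 475 is true
  stated purpose ∈ {business, tourism, transit}: transit is in the set → true
  prior overstay on record: yes → true
  biometrics captured: no → false
  demonstrated funds between 114459 USD and 226138 USD: 124655 in [114459, 226138] is true
  NOT criminal record: no → true
  NOT prior overstay on record: yes → false
  NOT has a sponsor letter: yes → false
  invitation letter provided: no → false
Combine:
[1.1.1.1] true AND false = false
[1.1.1] NOT false = true
[1.1.2] true AND true = true
[1.1] exactly-one(true, true) = false
[1.2.3.1] true OR true = true
[1.2.3] NOT true = false
[1.2] true OR false OR false = true
[1] false AND true = false
[2.1.1.1] true AND false = false
[2.1.1] NOT false = true
[2.1.2.1] exactly-one(true, true) = false
[2.1.2] NOT false = true
[2.1] true AND true = true
[2.2.1] true OR false = true
[2.2.2] false AND false = false
[2.2] true → false = false
[2] true → false = false
[root] false → false (antecedent false ⇒ implication holds) = true
Overall: true → granted

Granted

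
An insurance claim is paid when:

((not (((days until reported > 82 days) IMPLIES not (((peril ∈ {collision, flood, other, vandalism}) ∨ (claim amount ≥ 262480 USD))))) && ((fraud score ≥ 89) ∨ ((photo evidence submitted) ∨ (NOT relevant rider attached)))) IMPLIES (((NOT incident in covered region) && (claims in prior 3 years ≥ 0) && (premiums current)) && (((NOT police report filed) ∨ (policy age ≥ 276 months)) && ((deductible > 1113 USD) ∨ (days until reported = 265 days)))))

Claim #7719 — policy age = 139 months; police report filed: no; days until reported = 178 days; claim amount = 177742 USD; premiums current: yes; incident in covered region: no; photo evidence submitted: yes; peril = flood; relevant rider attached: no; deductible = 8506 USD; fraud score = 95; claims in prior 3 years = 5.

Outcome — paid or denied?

Atomic conditions:
  days until reported > 82 days: 178 > 82 is true
  peril ∈ {collision, flood, other, vandalism}: flood is in the set → true
  claim amount ≥ 262480 USD: 177742 ≥ 262480 is false
  fraud score ≥ 89: 95 ≥ 89 is true
  photo evidence submitted: yes → true
  NOT relevant rider attached: no → true
  NOT incident in covered region: no → true
  claims in prior 3 years ≥ 0: 5 ≥ 0 is true
  premiums current: yes → true
  NOT police report filed: no → true
  policy age ≥ 276 months: 139 ≥ 276 is false
  deductible > 1113 USD: 8506 > 1113 is true
  days until reported = 265 days: 178 == 265 is false
Combine:
[1.1.1.2.1] true OR false = true
[1.1.1.2] NOT true = false
[1.1.1] true → false = false
[1.1] NOT false = true
[1.2.2] true OR true = true
[1.2] true OR true = true
[1] true AND true = true
[2.1] true AND true AND true = true
[2.2.1] true OR false = true
[2.2.2] true OR false = true
[2.2] true AND true = true
[2] true AND true = true
[root] true → true = true
Overall: true → paid

Paid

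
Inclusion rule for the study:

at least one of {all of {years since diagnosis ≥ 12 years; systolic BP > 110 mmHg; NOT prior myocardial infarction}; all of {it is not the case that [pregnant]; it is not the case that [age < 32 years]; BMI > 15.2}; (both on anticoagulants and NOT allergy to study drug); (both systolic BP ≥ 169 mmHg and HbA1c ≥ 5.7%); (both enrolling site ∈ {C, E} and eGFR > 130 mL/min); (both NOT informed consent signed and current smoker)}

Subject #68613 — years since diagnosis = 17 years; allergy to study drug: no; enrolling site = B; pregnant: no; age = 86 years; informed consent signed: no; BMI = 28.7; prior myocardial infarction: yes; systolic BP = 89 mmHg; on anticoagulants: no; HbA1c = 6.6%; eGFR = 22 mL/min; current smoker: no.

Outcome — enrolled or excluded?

Enrolled

Atomic conditions:
  years since diagnosis ≥ 12 years: 17 ≥ 12 is true
  systolic BP > 110 mmHg: 89 > 110 is false
  NOT prior myocardial infarction: yes → false
  pregnant: no → false
  age < 32 years: 86 < 32 is false
  BMI > 15.2: 28.7 > 15.2 is true
  on anticoagulants: no → false
  NOT allergy to study drug: no → true
  systolic BP ≥ 169 mmHg: 89 ≥ 169 is false
  HbA1c ≥ 5.7%: 6.6 ≥ 5.7 is true
  enrolling site ∈ {C, E}: B is not in the set → false
  eGFR > 130 mL/min: 22 > 130 is false
  NOT informed consent signed: no → true
  current smoker: no → false
Combine:
[1] true AND false AND false = false
[2.1] NOT false = true
[2.2] NOT false = true
[2] true AND true AND true = true
[3] false AND true = false
[4] false AND true = false
[5] false AND false = false
[6] true AND false = false
[root] false OR true OR false OR false OR false OR false = true
Overall: true → enrolled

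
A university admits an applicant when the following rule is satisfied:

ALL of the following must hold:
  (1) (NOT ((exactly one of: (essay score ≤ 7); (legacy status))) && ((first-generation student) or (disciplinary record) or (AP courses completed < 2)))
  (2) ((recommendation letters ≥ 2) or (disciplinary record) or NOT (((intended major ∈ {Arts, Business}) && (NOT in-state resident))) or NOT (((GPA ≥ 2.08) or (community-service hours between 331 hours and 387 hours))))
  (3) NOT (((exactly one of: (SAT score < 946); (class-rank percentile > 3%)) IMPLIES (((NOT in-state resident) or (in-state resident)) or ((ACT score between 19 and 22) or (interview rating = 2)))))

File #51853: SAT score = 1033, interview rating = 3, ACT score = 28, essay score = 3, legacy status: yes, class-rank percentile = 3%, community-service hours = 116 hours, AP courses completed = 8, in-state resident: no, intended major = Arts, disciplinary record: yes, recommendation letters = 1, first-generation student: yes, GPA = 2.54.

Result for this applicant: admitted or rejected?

Rejected

Atomic conditions:
  essay score ≤ 7: 3 ≤ 7 is true
  legacy status: yes → true
  first-generation student: yes → true
  disciplinary record: yes → true
  AP courses completed < 2: 8 < 2 is false
  recommendation letters ≥ 2: 1 ≥ 2 is false
  intended major ∈ {Arts, Business}: Arts is in the set → true
  NOT in-state resident: no → true
  GPA ≥ 2.08: 2.54 ≥ 2.08 is true
  community-service hours between 331 hours and 387 hours: 116 in [331, 387] is false
  SAT score < 946: 1033 < 946 is false
  class-rank percentile > 3%: 3 > 3 is false
  in-state resident: no → false
  ACT score between 19 and 22: 28 in [19, 22] is false
  interview rating = 2: 3 == 2 is false
Combine:
[1.1.1] exactly-one(true, true) = false
[1.1] NOT false = true
[1.2] true OR true OR false = true
[1] true AND true = true
[2.3.1] true AND true = true
[2.3] NOT true = false
[2.4.1] true OR false = true
[2.4] NOT true = false
[2] false OR true OR false OR false = true
[3.1.1] exactly-one(false, false) = false
[3.1.2.1] true OR false = true
[3.1.2.2] false OR false = false
[3.1.2] true OR false = true
[3.1] false → true (antecedent false ⇒ implication holds) = true
[3] NOT true = false
[root] true AND true AND false = false
Overall: false → rejected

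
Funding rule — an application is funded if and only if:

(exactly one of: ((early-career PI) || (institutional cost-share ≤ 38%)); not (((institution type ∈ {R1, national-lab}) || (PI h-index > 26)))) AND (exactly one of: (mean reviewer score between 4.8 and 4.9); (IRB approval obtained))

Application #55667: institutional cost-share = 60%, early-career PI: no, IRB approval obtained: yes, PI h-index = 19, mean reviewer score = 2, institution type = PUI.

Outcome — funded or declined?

Atomic conditions:
  early-career PI: no → false
  institutional cost-share ≤ 38%: 60 ≤ 38 is false
  institution type ∈ {R1, national-lab}: PUI is not in the set → false
  PI h-index > 26: 19 > 26 is false
  mean reviewer score between 4.8 and 4.9: 2 in [4.8, 4.9] is false
  IRB approval obtained: yes → true
Combine:
[1.1] false OR false = false
[1.2.1] false OR false = false
[1.2] NOT false = true
[1] exactly-one(false, true) = true
[2] exactly-one(false, true) = true
[root] true AND true = true
Overall: true → funded

Funded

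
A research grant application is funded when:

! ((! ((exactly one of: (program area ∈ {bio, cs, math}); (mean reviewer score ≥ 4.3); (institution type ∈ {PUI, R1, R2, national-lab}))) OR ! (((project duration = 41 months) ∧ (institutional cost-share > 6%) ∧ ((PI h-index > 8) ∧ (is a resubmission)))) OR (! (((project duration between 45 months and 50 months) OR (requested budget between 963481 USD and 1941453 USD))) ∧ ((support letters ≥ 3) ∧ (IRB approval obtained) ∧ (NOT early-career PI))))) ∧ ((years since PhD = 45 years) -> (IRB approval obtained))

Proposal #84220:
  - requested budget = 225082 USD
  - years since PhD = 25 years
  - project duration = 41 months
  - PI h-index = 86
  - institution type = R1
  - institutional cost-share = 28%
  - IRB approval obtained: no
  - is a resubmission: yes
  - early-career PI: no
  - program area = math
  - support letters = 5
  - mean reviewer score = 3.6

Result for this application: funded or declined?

Declined

Atomic conditions:
  program area ∈ {bio, cs, math}: math is in the set → true
  mean reviewer score ≥ 4.3: 3.6 ≥ 4.3 is false
  institution type ∈ {PUI, R1, R2, national-lab}: R1 is in the set → true
  project duration = 41 months: 41 == 41 is true
  institutional cost-share > 6%: 28 > 6 is true
  PI h-index > 8: 86 > 8 is true
  is a resubmission: yes → true
  project duration between 45 months and 50 months: 41 in [45, 50] is false
  requested budget between 963481 USD and 1941453 USD: 225082 in [963481, 1941453] is false
  support letters ≥ 3: 5 ≥ 3 is true
  IRB approval obtained: no → false
  NOT early-career PI: no → true
  years since PhD = 45 years: 25 == 45 is false
Combine:
[1.1.1.1] exactly-one(true, false, true) = false
[1.1.1] NOT false = true
[1.1.2.1.3] true AND true = true
[1.1.2.1] true AND true AND true = true
[1.1.2] NOT true = false
[1.1.3.1.1] false OR false = false
[1.1.3.1] NOT false = true
[1.1.3.2] true AND false AND true = false
[1.1.3] true AND false = false
[1.1] true OR false OR false = true
[1] NOT true = false
[2] false → false (antecedent false ⇒ implication holds) = true
[root] false AND true = false
Overall: false → declined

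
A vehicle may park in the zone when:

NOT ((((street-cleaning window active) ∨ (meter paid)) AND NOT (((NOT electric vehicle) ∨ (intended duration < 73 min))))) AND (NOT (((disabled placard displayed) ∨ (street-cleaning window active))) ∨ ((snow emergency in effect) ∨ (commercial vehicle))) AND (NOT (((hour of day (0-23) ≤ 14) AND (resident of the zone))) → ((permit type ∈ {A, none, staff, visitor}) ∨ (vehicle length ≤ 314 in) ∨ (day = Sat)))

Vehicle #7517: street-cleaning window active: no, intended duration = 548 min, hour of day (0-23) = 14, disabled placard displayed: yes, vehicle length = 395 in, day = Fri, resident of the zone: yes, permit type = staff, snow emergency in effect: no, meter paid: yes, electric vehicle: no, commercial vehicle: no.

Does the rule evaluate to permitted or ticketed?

Atomic conditions:
  street-cleaning window active: no → false
  meter paid: yes → true
  NOT electric vehicle: no → true
  intended duration < 73 min: 548 < 73 is false
  disabled placard displayed: yes → true
  snow emergency in effect: no → false
  commercial vehicle: no → false
  hour of day (0-23) ≤ 14: 14 ≤ 14 is true
  resident of the zone: yes → true
  permit type ∈ {A, none, staff, visitor}: staff is in the set → true
  vehicle length ≤ 314 in: 395 ≤ 314 is false
  day = Sat: Fri == Sat is false
Combine:
[1.1.1] false OR true = true
[1.1.2.1] true OR false = true
[1.1.2] NOT true = false
[1.1] true AND false = false
[1] NOT false = true
[2.1.1] true OR false = true
[2.1] NOT true = false
[2.2] false OR false = false
[2] false OR false = false
[3.1.1] true AND true = true
[3.1] NOT true = false
[3.2] true OR false OR false = true
[3] false → true (antecedent false ⇒ implication holds) = true
[root] true AND false AND true = false
Overall: false → ticketed

Ticketed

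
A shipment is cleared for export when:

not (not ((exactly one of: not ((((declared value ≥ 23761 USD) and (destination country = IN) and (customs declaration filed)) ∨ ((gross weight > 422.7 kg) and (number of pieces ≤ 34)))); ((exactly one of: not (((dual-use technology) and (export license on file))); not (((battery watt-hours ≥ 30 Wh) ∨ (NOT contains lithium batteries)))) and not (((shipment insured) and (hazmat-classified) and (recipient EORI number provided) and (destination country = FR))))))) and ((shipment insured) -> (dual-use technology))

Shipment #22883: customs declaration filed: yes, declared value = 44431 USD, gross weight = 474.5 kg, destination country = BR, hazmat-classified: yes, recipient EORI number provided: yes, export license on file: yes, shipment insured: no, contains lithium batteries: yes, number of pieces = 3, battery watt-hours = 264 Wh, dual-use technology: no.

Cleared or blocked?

Atomic conditions:
  declared value ≥ 23761 USD: 44431 ≥ 23761 is true
  destination country = IN: BR == IN is false
  customs declaration filed: yes → true
  gross weight > 422.7 kg: 474.5 > 422.7 is true
  number of pieces ≤ 34: 3 ≤ 34 is true
  dual-use technology: no → false
  export license on file: yes → true
  battery watt-hours ≥ 30 Wh: 264 ≥ 30 is true
  NOT contains lithium batteries: yes → false
  shipment insured: no → false
  hazmat-classified: yes → true
  recipient EORI number provided: yes → true
  destination country = FR: BR == FR is false
Combine:
[1.1.1.1.1.1] true AND false AND true = false
[1.1.1.1.1.2] true AND true = true
[1.1.1.1.1] false OR true = true
[1.1.1.1] NOT true = false
[1.1.1.2.1.1.1] false AND true = false
[1.1.1.2.1.1] NOT false = true
[1.1.1.2.1.2.1] true OR false = true
[1.1.1.2.1.2] NOT true = false
[1.1.1.2.1] exactly-one(true, false) = true
[1.1.1.2.2.1] false AND true AND true AND false = false
[1.1.1.2.2] NOT false = true
[1.1.1.2] true AND true = true
[1.1.1] exactly-one(false, true) = true
[1.1] NOT true = false
[1] NOT false = true
[2] false → false (antecedent false ⇒ implication holds) = true
[root] true AND true = true
Overall: true → cleared

Cleared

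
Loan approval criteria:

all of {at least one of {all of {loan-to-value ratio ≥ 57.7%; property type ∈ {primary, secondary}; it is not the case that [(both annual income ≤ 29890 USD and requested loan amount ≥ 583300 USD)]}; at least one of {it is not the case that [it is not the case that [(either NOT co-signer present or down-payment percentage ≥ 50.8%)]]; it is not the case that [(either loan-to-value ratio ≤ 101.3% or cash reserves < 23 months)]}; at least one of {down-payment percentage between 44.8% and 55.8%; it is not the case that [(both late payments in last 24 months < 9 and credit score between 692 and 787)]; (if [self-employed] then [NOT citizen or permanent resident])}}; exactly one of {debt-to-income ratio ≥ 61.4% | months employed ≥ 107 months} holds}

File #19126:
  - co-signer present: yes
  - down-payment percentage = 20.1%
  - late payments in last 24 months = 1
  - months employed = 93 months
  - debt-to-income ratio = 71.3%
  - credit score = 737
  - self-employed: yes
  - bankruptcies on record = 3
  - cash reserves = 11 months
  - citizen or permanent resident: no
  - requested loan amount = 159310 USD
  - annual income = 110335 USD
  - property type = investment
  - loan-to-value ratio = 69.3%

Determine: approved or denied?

Approved

Atomic conditions:
  loan-to-value ratio ≥ 57.7%: 69.3 ≥ 57.7 is true
  property type ∈ {primary, secondary}: investment is not in the set → false
  annual income ≤ 29890 USD: 110335 ≤ 29890 is false
  requested loan amount ≥ 583300 USD: 159310 ≥ 583300 is false
  NOT co-signer present: yes → false
  down-payment percentage ≥ 50.8%: 20.1 ≥ 50.8 is false
  loan-to-value ratio ≤ 101.3%: 69.3 ≤ 101.3 is true
  cash reserves < 23 months: 11 < 23 is true
  down-payment percentage between 44.8% and 55.8%: 20.1 in [44.8, 55.8] is false
  late payments in last 24 months < 9: 1 < 9 is true
  credit score between 692 and 787: 737 in [692, 787] is true
  self-employed: yes → true
  NOT citizen or permanent resident: no → true
  debt-to-income ratio ≥ 61.4%: 71.3 ≥ 61.4 is true
  months employed ≥ 107 months: 93 ≥ 107 is false
Combine:
[1.1.3.1] false AND false = false
[1.1.3] NOT false = true
[1.1] true AND false AND true = false
[1.2.1.1.1] false OR false = false
[1.2.1.1] NOT false = true
[1.2.1] NOT true = false
[1.2.2.1] true OR true = true
[1.2.2] NOT true = false
[1.2] false OR false = false
[1.3.2.1] true AND true = true
[1.3.2] NOT true = false
[1.3.3] true → true = true
[1.3] false OR false OR true = true
[1] false OR false OR true = true
[2] exactly-one(true, false) = true
[root] true AND true = true
Overall: true → approved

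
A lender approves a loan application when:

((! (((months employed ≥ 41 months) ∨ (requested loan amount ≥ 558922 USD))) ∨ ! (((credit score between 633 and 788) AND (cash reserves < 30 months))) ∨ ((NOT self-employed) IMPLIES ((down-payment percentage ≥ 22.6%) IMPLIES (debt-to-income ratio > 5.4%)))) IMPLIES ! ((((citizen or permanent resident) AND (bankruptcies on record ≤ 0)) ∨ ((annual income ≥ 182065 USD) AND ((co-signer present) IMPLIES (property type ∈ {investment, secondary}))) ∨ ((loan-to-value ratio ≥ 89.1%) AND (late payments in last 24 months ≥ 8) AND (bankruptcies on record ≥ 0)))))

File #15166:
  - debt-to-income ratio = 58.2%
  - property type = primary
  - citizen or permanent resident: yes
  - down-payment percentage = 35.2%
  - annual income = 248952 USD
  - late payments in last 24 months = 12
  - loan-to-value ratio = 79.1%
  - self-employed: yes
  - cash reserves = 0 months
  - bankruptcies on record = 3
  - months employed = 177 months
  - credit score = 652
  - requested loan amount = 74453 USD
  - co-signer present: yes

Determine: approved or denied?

Approved

Atomic conditions:
  months employed ≥ 41 months: 177 ≥ 41 is true
  requested loan amount ≥ 558922 USD: 74453 ≥ 558922 is false
  credit score between 633 and 788: 652 in [633, 788] is true
  cash reserves < 30 months: 0 < 30 is true
  NOT self-employed: yes → false
  down-payment percentage ≥ 22.6%: 35.2 ≥ 22.6 is true
  debt-to-income ratio > 5.4%: 58.2 > 5.4 is true
  citizen or permanent resident: yes → true
  bankruptcies on record ≤ 0: 3 ≤ 0 is false
  annual income ≥ 182065 USD: 248952 ≥ 182065 is true
  co-signer present: yes → true
  property type ∈ {investment, secondary}: primary is not in the set → false
  loan-to-value ratio ≥ 89.1%: 79.1 ≥ 89.1 is false
  late payments in last 24 months ≥ 8: 12 ≥ 8 is true
  bankruptcies on record ≥ 0: 3 ≥ 0 is true
Combine:
[1.1.1] true OR false = true
[1.1] NOT true = false
[1.2.1] true AND true = true
[1.2] NOT true = false
[1.3.2] true → true = true
[1.3] false → true (antecedent false ⇒ implication holds) = true
[1] false OR false OR true = true
[2.1.1] true AND false = false
[2.1.2.2] true → false = false
[2.1.2] true AND false = false
[2.1.3] false AND true AND true = false
[2.1] false OR false OR false = false
[2] NOT false = true
[root] true → true = true
Overall: true → approved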